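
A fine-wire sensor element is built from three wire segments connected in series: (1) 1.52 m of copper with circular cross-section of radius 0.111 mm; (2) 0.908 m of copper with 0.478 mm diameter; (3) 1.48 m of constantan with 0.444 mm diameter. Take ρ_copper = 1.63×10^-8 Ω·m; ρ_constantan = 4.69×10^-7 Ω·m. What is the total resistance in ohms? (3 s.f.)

Seg 1: A = πr² = π(1.1100e-04 m)² = 3.871e-08 m²
R_1 = (1.63×10^-8)(1.52)/(3.871e-08) = 0.6401 Ω
Seg 2: A = π(d/2)² = π(2.3900e-04 m)² = 1.795e-07 m²
R_2 = (1.63×10^-8)(0.908)/(1.795e-07) = 0.08248 Ω
Seg 3: A = π(d/2)² = π(2.2200e-04 m)² = 1.548e-07 m²
R_3 = (4.69×10^-7)(1.48)/(1.548e-07) = 4.483 Ω
R_total = R_1 + R_2 + R_3 = 5.21 Ω

5.21 Ω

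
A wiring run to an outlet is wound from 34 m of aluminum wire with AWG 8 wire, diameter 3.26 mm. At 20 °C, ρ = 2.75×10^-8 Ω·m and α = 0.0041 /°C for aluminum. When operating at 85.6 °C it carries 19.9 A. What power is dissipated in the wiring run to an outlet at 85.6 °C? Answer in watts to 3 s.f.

56.3 W

A = π(3.26/2 mm)² = π(1.6300e-03 m)² = 8.347e-06 m²
R₍20₎ = ρL/A = (2.75×10^-8)(34)/(8.347e-06) = 0.112 Ω
R₍85.6₎ = R₍20₎(1 + αΔT) = 0.112 × (1 + 0.0041×65.6) = 0.1421 Ω
P = I²R = (19.9)² × 0.1421 = 56.3 W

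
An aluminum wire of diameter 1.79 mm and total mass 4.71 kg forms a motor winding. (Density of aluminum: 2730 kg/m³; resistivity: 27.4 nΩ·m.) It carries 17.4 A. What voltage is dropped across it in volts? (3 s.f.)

ρ = 27.4 nΩ·m = 2.74×10^-8 Ω·m
A = π(d/2)² = π(8.9500e-04 m)² = 2.5165e-06 m²
L = m/(density·A) = 4.71/(2730×2.5165e-06) = 685.6 m
R = ρL/A = (2.74×10^-8)(685.6)/(2.5165e-06) = 7.465 Ω
V = IR = 17.4 × 7.465 = 130 V

130 V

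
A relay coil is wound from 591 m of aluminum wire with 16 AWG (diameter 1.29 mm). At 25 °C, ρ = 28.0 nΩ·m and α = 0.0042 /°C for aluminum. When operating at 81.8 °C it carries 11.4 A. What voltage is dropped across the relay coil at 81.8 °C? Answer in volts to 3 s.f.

ρ = 28.0 nΩ·m = 2.80×10^-8 Ω·m
A = π(1.29/2 mm)² = π(6.4500e-04 m)² = 1.307e-06 m²
R₍25₎ = ρL/A = (2.80×10^-8)(591)/(1.307e-06) = 12.66 Ω
R₍81.8₎ = R₍25₎(1 + αΔT) = 12.66 × (1 + 0.0042×56.8) = 15.68 Ω
V = IR = 11.4 × 15.68 = 179 V

179 V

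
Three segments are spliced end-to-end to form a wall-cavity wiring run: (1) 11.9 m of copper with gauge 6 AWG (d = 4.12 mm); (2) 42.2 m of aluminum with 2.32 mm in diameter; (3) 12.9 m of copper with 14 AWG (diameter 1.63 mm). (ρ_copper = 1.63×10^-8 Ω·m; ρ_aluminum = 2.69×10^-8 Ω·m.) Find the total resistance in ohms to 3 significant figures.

0.384 Ω

Seg 1: A = π(4.12/2 mm)² = π(2.0600e-03 m)² = 1.333e-05 m²
R_1 = (1.63×10^-8)(11.9)/(1.333e-05) = 0.01455 Ω
Seg 2: A = π(d/2)² = π(1.1600e-03 m)² = 4.227e-06 m²
R_2 = (2.69×10^-8)(42.2)/(4.227e-06) = 0.2685 Ω
Seg 3: A = π(1.63/2 mm)² = π(8.1500e-04 m)² = 2.087e-06 m²
R_3 = (1.63×10^-8)(12.9)/(2.087e-06) = 0.1008 Ω
R_total = R_1 + R_2 + R_3 = 0.384 Ω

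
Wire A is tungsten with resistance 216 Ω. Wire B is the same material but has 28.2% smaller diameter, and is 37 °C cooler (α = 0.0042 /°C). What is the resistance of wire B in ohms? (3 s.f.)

354 Ω

R ∝ ρL/d² with ρ ∝ (1+αΔT), so R_B/R_A = (1 − 28.2/100)⁻² × (1 − 0.0042×37)
= 1.94 × 0.8446 = 1.638
R_B = 1.638 × 216 = 354 Ω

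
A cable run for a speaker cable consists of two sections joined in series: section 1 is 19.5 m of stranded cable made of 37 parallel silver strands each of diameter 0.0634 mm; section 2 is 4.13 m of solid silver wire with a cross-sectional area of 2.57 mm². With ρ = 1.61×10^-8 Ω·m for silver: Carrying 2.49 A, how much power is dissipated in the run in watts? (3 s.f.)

16.8 W

Section 1: A_strand = π(3.1700e-05)² = 3.157e-09 m²; R₁ = ρL/(N·A_s) = (1.61×10^-8)(19.5)/(37×3.157e-09) = 2.688 Ω
Section 2: A = 2.57 mm² = 2.570e-06 m²
R₂ = (1.61×10^-8)(4.13)/(2.570e-06) = 0.02587 Ω
R = R₁ + R₂ = 2.714 Ω
P = I²R = (2.49)² × 2.714 = 16.8 W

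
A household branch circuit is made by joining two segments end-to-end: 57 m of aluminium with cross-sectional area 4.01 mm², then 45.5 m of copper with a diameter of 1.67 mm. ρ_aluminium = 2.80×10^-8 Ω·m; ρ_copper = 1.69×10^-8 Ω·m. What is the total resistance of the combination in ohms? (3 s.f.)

0.749 Ω

Segment 1: A = 4.01 mm² = 4.010e-06 m²
R₁ = ρL/A = (2.80×10^-8)(57)/(4.010e-06) = 0.398 Ω
Segment 2: A = π(d/2)² = π(8.3500e-04 m)² = 2.190e-06 m²
R₂ = (1.69×10^-8)(45.5)/(2.190e-06) = 0.3511 Ω
R = R₁ + R₂ = 0.749 Ω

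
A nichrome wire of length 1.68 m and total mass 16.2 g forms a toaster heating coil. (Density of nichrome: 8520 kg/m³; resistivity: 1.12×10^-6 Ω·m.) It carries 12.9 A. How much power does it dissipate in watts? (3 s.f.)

A = m/(density·L) = 0.0162/(8520×1.68) = 1.1318e-06 m²
R = ρL/A = (1.12×10^-6)(1.68)/(1.1318e-06) = 1.662 Ω
P = I²R = (12.9)² × 1.662 = 277 W

277 W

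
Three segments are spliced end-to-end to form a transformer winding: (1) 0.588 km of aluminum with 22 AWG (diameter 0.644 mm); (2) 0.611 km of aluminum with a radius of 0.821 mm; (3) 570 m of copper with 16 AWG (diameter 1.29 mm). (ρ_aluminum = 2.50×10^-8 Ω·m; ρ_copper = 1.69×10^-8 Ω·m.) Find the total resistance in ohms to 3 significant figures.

Seg 1: A = π(0.644/2 mm)² = π(3.2200e-04 m)² = 3.257e-07 m²
R_1 = (2.50×10^-8)(588)/(3.257e-07) = 45.13 Ω
Seg 2: A = πr² = π(8.2100e-04 m)² = 2.118e-06 m²
R_2 = (2.50×10^-8)(611)/(2.118e-06) = 7.213 Ω
Seg 3: A = π(1.29/2 mm)² = π(6.4500e-04 m)² = 1.307e-06 m²
R_3 = (1.69×10^-8)(570)/(1.307e-06) = 7.37 Ω
R_total = R_1 + R_2 + R_3 = 59.7 Ω

59.7 Ω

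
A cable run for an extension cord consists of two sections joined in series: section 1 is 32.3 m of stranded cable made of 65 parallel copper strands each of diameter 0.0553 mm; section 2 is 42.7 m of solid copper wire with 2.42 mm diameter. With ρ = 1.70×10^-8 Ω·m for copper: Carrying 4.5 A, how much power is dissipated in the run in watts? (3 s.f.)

Section 1: A_strand = π(2.7650e-05)² = 2.402e-09 m²; R₁ = ρL/(N·A_s) = (1.70×10^-8)(32.3)/(65×2.402e-09) = 3.517 Ω
Section 2: A = π(d/2)² = π(1.2100e-03 m)² = 4.600e-06 m²
R₂ = (1.70×10^-8)(42.7)/(4.600e-06) = 0.1578 Ω
R = R₁ + R₂ = 3.675 Ω
P = I²R = (4.5)² × 3.675 = 74.4 W

74.4 W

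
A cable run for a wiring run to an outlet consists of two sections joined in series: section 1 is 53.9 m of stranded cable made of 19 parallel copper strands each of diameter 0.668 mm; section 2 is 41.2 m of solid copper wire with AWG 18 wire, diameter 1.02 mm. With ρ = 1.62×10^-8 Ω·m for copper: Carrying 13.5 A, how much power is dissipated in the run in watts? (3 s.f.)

173 W

Section 1: A_strand = π(3.3400e-04)² = 3.505e-07 m²; R₁ = ρL/(N·A_s) = (1.62×10^-8)(53.9)/(19×3.505e-07) = 0.1311 Ω
Section 2: A = π(1.02/2 mm)² = π(5.1000e-04 m)² = 8.171e-07 m²
R₂ = (1.62×10^-8)(41.2)/(8.171e-07) = 0.8168 Ω
R = R₁ + R₂ = 0.9479 Ω
P = I²R = (13.5)² × 0.9479 = 173 W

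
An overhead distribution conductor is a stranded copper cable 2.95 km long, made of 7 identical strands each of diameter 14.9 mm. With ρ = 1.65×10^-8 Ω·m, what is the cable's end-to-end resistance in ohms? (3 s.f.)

0.0399 Ω

A_strand = π(7.4500e-03 m)² = 1.744e-04 m²
R_strand = ρL/A = (1.65×10^-8)(2950)/(1.744e-04) = 0.2792 Ω
R_total = R_strand/N = 0.2792/7 = 0.0399 Ω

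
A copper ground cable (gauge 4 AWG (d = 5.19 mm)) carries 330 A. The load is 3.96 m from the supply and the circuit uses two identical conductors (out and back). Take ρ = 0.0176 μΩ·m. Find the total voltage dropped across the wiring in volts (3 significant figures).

ρ = 0.0176 μΩ·m = 1.76×10^-8 Ω·m
A = π(5.19/2 mm)² = π(2.5950e-03 m)² = 2.116e-05 m²
Total conductor length (both ways) L = 2 × 3.96 = 7.92 m
R = ρL/A = (1.76×10^-8)(7.92)/(2.116e-05) = 0.006589 Ω
V = IR = 330 × 0.006589 = 2.17 V

2.17 V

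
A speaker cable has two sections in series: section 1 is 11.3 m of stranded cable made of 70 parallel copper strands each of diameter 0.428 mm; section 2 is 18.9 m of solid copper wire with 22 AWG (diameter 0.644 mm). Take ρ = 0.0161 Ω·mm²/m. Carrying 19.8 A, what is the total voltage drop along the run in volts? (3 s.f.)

18.9 V

ρ = 0.0161 Ω·mm²/m = 1.61×10^-8 Ω·m
Section 1: A_strand = π(2.1400e-04)² = 1.439e-07 m²; R₁ = ρL/(N·A_s) = (1.61×10^-8)(11.3)/(70×1.439e-07) = 0.01806 Ω
Section 2: A = π(0.644/2 mm)² = π(3.2200e-04 m)² = 3.257e-07 m²
R₂ = (1.61×10^-8)(18.9)/(3.257e-07) = 0.9342 Ω
R = R₁ + R₂ = 0.9522 Ω
V = IR = 19.8 × 0.9522 = 18.9 V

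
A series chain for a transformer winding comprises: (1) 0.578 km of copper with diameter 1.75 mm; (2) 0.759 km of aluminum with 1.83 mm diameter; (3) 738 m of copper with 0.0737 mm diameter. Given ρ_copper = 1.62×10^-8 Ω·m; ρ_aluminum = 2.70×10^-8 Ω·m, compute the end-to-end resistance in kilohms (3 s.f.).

Seg 1: A = π(d/2)² = π(8.7500e-04 m)² = 2.405e-06 m²
R_1 = (1.62×10^-8)(578)/(2.405e-06) = 3.893 Ω
Seg 2: A = π(d/2)² = π(9.1500e-04 m)² = 2.630e-06 m²
R_2 = (2.70×10^-8)(759)/(2.630e-06) = 7.791 Ω
Seg 3: A = π(d/2)² = π(3.6850e-05 m)² = 4.266e-09 m²
R_3 = (1.62×10^-8)(738)/(4.266e-09) = 2803 Ω
R_total = R_1 + R_2 + R_3 = 2.81 kΩ

2.81 kΩ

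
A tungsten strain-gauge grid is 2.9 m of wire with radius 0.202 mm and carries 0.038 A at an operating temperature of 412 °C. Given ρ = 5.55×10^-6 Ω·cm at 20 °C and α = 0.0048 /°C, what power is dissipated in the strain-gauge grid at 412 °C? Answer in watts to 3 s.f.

0.00522 W

ρ = 5.55×10^-6 Ω·cm = 5.55×10^-8 Ω·m
A = πr² = π(2.0200e-04 m)² = 1.282e-07 m²
R₍20₎ = ρL/A = (5.55×10^-8)(2.9)/(1.282e-07) = 1.256 Ω
R₍412₎ = R₍20₎(1 + αΔT) = 1.256 × (1 + 0.0048×392) = 3.618 Ω
P = I²R = (0.038)² × 3.618 = 0.00522 W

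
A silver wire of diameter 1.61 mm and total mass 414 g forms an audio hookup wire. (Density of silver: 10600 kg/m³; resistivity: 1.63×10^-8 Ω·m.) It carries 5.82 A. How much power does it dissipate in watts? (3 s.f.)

5.20 W

A = π(d/2)² = π(8.0500e-04 m)² = 2.0358e-06 m²
L = m/(density·A) = 0.414/(10600×2.0358e-06) = 19.18 m
R = ρL/A = (1.63×10^-8)(19.18)/(2.0358e-06) = 0.1536 Ω
P = I²R = (5.82)² × 0.1536 = 5.20 W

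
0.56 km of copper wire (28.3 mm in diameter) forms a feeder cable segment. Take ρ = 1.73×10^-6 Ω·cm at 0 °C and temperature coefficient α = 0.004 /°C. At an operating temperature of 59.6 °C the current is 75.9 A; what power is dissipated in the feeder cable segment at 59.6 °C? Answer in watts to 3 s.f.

110 W

ρ = 1.73×10^-6 Ω·cm = 1.73×10^-8 Ω·m
A = π(d/2)² = π(1.4150e-02 m)² = 6.290e-04 m²
R₍0₎ = ρL/A = (1.73×10^-8)(560)/(6.290e-04) = 0.0154 Ω
R₍59.6₎ = R₍0₎(1 + αΔT) = 0.0154 × (1 + 0.004×59.6) = 0.01907 Ω
P = I²R = (75.9)² × 0.01907 = 110 W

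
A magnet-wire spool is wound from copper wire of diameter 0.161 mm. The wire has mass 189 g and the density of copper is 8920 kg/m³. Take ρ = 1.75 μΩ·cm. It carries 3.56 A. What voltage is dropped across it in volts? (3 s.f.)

ρ = 1.75 μΩ·cm = 1.75×10^-8 Ω·m
A = π(d/2)² = π(8.0500e-05 m)² = 2.0358e-08 m²
L = m/(density·A) = 0.189/(8920×2.0358e-08) = 1041 m
R = ρL/A = (1.75×10^-8)(1041)/(2.0358e-08) = 894.6 Ω
V = IR = 3.56 × 894.6 = 3180 V

3180 V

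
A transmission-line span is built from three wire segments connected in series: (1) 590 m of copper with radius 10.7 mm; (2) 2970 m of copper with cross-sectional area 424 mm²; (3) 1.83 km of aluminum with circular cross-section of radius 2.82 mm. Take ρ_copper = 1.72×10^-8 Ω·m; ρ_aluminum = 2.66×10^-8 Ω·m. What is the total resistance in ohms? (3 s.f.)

Seg 1: A = πr² = π(1.0700e-02 m)² = 3.597e-04 m²
R_1 = (1.72×10^-8)(590)/(3.597e-04) = 0.02821 Ω
Seg 2: A = 424 mm² = 4.240e-04 m²
R_2 = (1.72×10^-8)(2970)/(4.240e-04) = 0.1205 Ω
Seg 3: A = πr² = π(2.8200e-03 m)² = 2.498e-05 m²
R_3 = (2.66×10^-8)(1830)/(2.498e-05) = 1.948 Ω
R_total = R_1 + R_2 + R_3 = 2.10 Ω

2.10 Ω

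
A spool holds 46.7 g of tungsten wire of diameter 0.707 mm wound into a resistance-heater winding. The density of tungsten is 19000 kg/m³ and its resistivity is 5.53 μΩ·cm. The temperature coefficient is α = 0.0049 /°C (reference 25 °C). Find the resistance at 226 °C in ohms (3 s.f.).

1.75 Ω

ρ = 5.53 μΩ·cm = 5.53×10^-8 Ω·m
A = π(d/2)² = π(3.5350e-04 m)² = 3.9258e-07 m²
L = m/(density·A) = 0.0467/(19000×3.9258e-07) = 6.261 m
R = ρL/A = (5.53×10^-8)(6.261)/(3.9258e-07) = 0.8819 Ω
R(226 °C) = 0.8819 × (1 + 0.0049×201) = 1.75 Ω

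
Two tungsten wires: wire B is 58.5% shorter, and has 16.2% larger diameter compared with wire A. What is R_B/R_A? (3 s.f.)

R ∝ L/d², so R_B/R_A = (1 − 58.5/100) × (1 + 16.2/100)⁻²
= 0.415 × 0.7406 = 0.307

0.307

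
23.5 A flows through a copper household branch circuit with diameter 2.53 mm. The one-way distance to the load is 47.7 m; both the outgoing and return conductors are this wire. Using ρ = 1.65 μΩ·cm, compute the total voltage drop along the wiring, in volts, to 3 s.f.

7.36 V

ρ = 1.65 μΩ·cm = 1.65×10^-8 Ω·m
A = π(d/2)² = π(1.2650e-03 m)² = 5.027e-06 m²
Total conductor length (both ways) L = 2 × 47.7 = 95.4 m
R = ρL/A = (1.65×10^-8)(95.4)/(5.027e-06) = 0.3131 Ω
V = IR = 23.5 × 0.3131 = 7.36 V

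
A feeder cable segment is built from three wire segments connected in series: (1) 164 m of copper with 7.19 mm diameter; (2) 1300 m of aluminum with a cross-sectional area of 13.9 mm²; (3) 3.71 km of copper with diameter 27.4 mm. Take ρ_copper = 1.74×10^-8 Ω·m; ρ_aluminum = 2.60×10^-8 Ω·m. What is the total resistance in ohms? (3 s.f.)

Seg 1: A = π(d/2)² = π(3.5950e-03 m)² = 4.060e-05 m²
R_1 = (1.74×10^-8)(164)/(4.060e-05) = 0.07028 Ω
Seg 2: A = 13.9 mm² = 1.390e-05 m²
R_2 = (2.60×10^-8)(1300)/(1.390e-05) = 2.432 Ω
Seg 3: A = π(d/2)² = π(1.3700e-02 m)² = 5.896e-04 m²
R_3 = (1.74×10^-8)(3710)/(5.896e-04) = 0.1095 Ω
R_total = R_1 + R_2 + R_3 = 2.61 Ω

2.61 Ω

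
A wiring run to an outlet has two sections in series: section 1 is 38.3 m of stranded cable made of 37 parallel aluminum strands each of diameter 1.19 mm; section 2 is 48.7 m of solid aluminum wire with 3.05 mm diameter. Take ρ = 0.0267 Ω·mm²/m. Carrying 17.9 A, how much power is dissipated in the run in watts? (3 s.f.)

ρ = 0.0267 Ω·mm²/m = 2.67×10^-8 Ω·m
Section 1: A_strand = π(5.9500e-04)² = 1.112e-06 m²; R₁ = ρL/(N·A_s) = (2.67×10^-8)(38.3)/(37×1.112e-06) = 0.02485 Ω
Section 2: A = π(d/2)² = π(1.5250e-03 m)² = 7.306e-06 m²
R₂ = (2.67×10^-8)(48.7)/(7.306e-06) = 0.178 Ω
R = R₁ + R₂ = 0.2028 Ω
P = I²R = (17.9)² × 0.2028 = 65.0 W

65.0 W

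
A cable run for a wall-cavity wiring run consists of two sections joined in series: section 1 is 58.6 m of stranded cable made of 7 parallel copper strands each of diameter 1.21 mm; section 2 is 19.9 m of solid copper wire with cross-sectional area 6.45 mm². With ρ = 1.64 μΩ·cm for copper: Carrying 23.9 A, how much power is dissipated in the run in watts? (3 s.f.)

97.1 W

ρ = 1.64 μΩ·cm = 1.64×10^-8 Ω·m
Section 1: A_strand = π(6.0500e-04)² = 1.150e-06 m²; R₁ = ρL/(N·A_s) = (1.64×10^-8)(58.6)/(7×1.150e-06) = 0.1194 Ω
Section 2: A = 6.45 mm² = 6.450e-06 m²
R₂ = (1.64×10^-8)(19.9)/(6.450e-06) = 0.0506 Ω
R = R₁ + R₂ = 0.17 Ω
P = I²R = (23.9)² × 0.17 = 97.1 W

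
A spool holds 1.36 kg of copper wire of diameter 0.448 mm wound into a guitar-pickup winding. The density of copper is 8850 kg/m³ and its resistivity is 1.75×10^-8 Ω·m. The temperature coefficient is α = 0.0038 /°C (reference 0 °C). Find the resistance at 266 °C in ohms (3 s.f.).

A = π(d/2)² = π(2.2400e-04 m)² = 1.5763e-07 m²
L = m/(density·A) = 1.36/(8850×1.5763e-07) = 974.9 m
R = ρL/A = (1.75×10^-8)(974.9)/(1.5763e-07) = 108.2 Ω
R(266 °C) = 108.2 × (1 + 0.0038×266) = 218 Ω

218 Ω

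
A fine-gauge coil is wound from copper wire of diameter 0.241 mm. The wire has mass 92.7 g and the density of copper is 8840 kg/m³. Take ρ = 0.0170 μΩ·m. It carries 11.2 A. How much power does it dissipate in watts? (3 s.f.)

10700 W

ρ = 0.0170 μΩ·m = 1.70×10^-8 Ω·m
A = π(d/2)² = π(1.2050e-04 m)² = 4.5617e-08 m²
L = m/(density·A) = 0.0927/(8840×4.5617e-08) = 229.9 m
R = ρL/A = (1.70×10^-8)(229.9)/(4.5617e-08) = 85.67 Ω
P = I²R = (11.2)² × 85.67 = 10700 W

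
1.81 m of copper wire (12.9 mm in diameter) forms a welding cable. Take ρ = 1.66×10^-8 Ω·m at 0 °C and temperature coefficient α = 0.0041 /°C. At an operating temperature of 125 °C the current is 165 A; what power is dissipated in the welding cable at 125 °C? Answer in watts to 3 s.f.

A = π(d/2)² = π(6.4500e-03 m)² = 1.307e-04 m²
R₍0₎ = ρL/A = (1.66×10^-8)(1.81)/(1.307e-04) = 2.299×10^-4 Ω
R₍125₎ = R₍0₎(1 + αΔT) = 2.299×10^-4 × (1 + 0.0041×125) = 3.477×10^-4 Ω
P = I²R = (165)² × 3.477×10^-4 = 9.47 W

9.47 W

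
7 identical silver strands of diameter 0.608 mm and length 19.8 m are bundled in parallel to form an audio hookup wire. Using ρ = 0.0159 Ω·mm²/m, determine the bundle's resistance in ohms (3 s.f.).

ρ = 0.0159 Ω·mm²/m = 1.59×10^-8 Ω·m
A_strand = π(3.0400e-04 m)² = 2.903e-07 m²
R_strand = ρL/A = (1.59×10^-8)(19.8)/(2.903e-07) = 1.084 Ω
R_total = R_strand/N = 1.084/7 = 0.155 Ω

0.155 Ω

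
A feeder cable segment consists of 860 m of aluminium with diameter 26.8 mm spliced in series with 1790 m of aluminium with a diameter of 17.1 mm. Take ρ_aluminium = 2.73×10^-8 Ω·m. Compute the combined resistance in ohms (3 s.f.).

Segment 1: A = π(d/2)² = π(1.3400e-02 m)² = 5.641e-04 m²
R₁ = ρL/A = (2.73×10^-8)(860)/(5.641e-04) = 0.04162 Ω
Segment 2: A = π(d/2)² = π(8.5500e-03 m)² = 2.297e-04 m²
R₂ = (2.73×10^-8)(1790)/(2.297e-04) = 0.2128 Ω
R = R₁ + R₂ = 0.254 Ω

0.254 Ω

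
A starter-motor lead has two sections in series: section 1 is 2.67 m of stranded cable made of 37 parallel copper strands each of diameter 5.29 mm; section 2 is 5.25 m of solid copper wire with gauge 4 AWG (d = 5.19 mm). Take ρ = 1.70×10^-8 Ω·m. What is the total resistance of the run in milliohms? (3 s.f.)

Section 1: A_strand = π(2.6450e-03)² = 2.198e-05 m²; R₁ = ρL/(N·A_s) = (1.70×10^-8)(2.67)/(37×2.198e-05) = 5.582×10^-5 Ω
Section 2: A = π(5.19/2 mm)² = π(2.5950e-03 m)² = 2.116e-05 m²
R₂ = (1.70×10^-8)(5.25)/(2.116e-05) = 0.004219 Ω
R = R₁ + R₂ = 4.27 mΩ

4.27 mΩ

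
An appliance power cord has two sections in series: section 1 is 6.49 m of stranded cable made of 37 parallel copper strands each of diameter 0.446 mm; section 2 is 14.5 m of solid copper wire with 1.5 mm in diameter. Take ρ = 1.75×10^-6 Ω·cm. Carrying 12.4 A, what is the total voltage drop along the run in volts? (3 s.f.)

2.02 V

ρ = 1.75×10^-6 Ω·cm = 1.75×10^-8 Ω·m
Section 1: A_strand = π(2.2300e-04)² = 1.562e-07 m²; R₁ = ρL/(N·A_s) = (1.75×10^-8)(6.49)/(37×1.562e-07) = 0.01965 Ω
Section 2: A = π(d/2)² = π(7.5000e-04 m)² = 1.767e-06 m²
R₂ = (1.75×10^-8)(14.5)/(1.767e-06) = 0.1436 Ω
R = R₁ + R₂ = 0.1632 Ω
V = IR = 12.4 × 0.1632 = 2.02 V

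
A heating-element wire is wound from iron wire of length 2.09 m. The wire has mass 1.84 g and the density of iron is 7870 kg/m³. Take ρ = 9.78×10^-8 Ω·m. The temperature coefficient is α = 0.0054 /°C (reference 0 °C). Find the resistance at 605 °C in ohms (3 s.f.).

7.80 Ω

A = m/(density·L) = 0.00184/(7870×2.09) = 1.1187e-07 m²
R = ρL/A = (9.78×10^-8)(2.09)/(1.1187e-07) = 1.827 Ω
R(605 °C) = 1.827 × (1 + 0.0054×605) = 7.80 Ω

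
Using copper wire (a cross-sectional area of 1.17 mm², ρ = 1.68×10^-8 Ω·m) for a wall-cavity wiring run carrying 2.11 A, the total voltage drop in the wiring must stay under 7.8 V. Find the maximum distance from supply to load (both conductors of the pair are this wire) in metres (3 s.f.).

A = 1.17 mm² = 1.170e-06 m²
L_max = V_max·A/(2·ρI) = (7.8)(1.170e-06)/(2×1.68×10^-8×2.11) = 129 m

129 m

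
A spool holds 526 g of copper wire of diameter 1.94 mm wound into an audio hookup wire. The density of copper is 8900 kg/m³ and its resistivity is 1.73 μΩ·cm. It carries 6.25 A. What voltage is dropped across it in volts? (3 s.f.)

ρ = 1.73 μΩ·cm = 1.73×10^-8 Ω·m
A = π(d/2)² = π(9.7000e-04 m)² = 2.9559e-06 m²
L = m/(density·A) = 0.526/(8900×2.9559e-06) = 19.99 m
R = ρL/A = (1.73×10^-8)(19.99)/(2.9559e-06) = 0.117 Ω
V = IR = 6.25 × 0.117 = 0.731 V

0.731 V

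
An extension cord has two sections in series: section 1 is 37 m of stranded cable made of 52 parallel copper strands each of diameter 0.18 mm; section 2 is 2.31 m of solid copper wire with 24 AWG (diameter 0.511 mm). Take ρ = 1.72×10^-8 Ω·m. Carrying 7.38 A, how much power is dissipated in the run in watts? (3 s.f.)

36.7 W

Section 1: A_strand = π(9.0000e-05)² = 2.545e-08 m²; R₁ = ρL/(N·A_s) = (1.72×10^-8)(37)/(52×2.545e-08) = 0.4809 Ω
Section 2: A = π(0.511/2 mm)² = π(2.5550e-04 m)² = 2.051e-07 m²
R₂ = (1.72×10^-8)(2.31)/(2.051e-07) = 0.1937 Ω
R = R₁ + R₂ = 0.6747 Ω
P = I²R = (7.38)² × 0.6747 = 36.7 W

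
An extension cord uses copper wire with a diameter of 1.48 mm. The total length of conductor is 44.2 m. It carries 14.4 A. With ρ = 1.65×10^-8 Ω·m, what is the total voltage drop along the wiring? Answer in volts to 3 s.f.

6.10 V

A = π(d/2)² = π(7.4000e-04 m)² = 1.720e-06 m²
R = ρL/A = (1.65×10^-8)(44.2)/(1.720e-06) = 0.4239 Ω
V = IR = 14.4 × 0.4239 = 6.10 V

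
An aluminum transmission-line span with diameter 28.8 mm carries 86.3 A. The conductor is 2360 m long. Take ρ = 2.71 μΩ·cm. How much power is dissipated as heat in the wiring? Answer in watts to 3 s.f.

731 W

ρ = 2.71 μΩ·cm = 2.71×10^-8 Ω·m
A = π(d/2)² = π(1.4400e-02 m)² = 6.514e-04 m²
R = ρL/A = (2.71×10^-8)(2360)/(6.514e-04) = 0.09818 Ω
P = I²R = (86.3)² × 0.09818 = 731 W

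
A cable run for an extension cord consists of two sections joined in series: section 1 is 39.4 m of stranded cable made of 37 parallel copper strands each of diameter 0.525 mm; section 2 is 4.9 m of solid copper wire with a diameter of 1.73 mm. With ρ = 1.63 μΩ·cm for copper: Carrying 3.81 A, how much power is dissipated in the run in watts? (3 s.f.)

ρ = 1.63 μΩ·cm = 1.63×10^-8 Ω·m
Section 1: A_strand = π(2.6250e-04)² = 2.165e-07 m²; R₁ = ρL/(N·A_s) = (1.63×10^-8)(39.4)/(37×2.165e-07) = 0.08018 Ω
Section 2: A = π(d/2)² = π(8.6500e-04 m)² = 2.351e-06 m²
R₂ = (1.63×10^-8)(4.9)/(2.351e-06) = 0.03398 Ω
R = R₁ + R₂ = 0.1142 Ω
P = I²R = (3.81)² × 0.1142 = 1.66 W

1.66 W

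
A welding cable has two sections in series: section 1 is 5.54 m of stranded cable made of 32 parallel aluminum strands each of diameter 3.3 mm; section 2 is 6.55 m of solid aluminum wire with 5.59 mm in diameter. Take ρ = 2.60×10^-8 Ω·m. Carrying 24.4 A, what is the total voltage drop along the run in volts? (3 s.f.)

Section 1: A_strand = π(1.6500e-03)² = 8.553e-06 m²; R₁ = ρL/(N·A_s) = (2.60×10^-8)(5.54)/(32×8.553e-06) = 5.263×10^-4 Ω
Section 2: A = π(d/2)² = π(2.7950e-03 m)² = 2.454e-05 m²
R₂ = (2.60×10^-8)(6.55)/(2.454e-05) = 0.006939 Ω
R = R₁ + R₂ = 0.007465 Ω
V = IR = 24.4 × 0.007465 = 0.182 V

0.182 V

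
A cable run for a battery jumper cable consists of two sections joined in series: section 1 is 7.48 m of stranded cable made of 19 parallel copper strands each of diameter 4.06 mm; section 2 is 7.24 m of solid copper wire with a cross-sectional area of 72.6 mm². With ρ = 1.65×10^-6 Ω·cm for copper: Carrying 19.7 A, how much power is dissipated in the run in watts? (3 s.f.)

ρ = 1.65×10^-6 Ω·cm = 1.65×10^-8 Ω·m
Section 1: A_strand = π(2.0300e-03)² = 1.295e-05 m²; R₁ = ρL/(N·A_s) = (1.65×10^-8)(7.48)/(19×1.295e-05) = 5.018×10^-4 Ω
Section 2: A = 72.6 mm² = 7.260e-05 m²
R₂ = (1.65×10^-8)(7.24)/(7.260e-05) = 0.001645 Ω
R = R₁ + R₂ = 0.002147 Ω
P = I²R = (19.7)² × 0.002147 = 0.833 W

0.833 W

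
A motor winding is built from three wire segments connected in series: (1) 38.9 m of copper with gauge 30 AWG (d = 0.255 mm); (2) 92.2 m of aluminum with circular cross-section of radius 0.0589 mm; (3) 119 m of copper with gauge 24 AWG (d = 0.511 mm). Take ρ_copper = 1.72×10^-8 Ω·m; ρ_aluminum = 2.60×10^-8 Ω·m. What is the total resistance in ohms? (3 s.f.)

243 Ω

Seg 1: A = π(0.255/2 mm)² = π(1.2750e-04 m)² = 5.107e-08 m²
R_1 = (1.72×10^-8)(38.9)/(5.107e-08) = 13.1 Ω
Seg 2: A = πr² = π(5.8900e-05 m)² = 1.090e-08 m²
R_2 = (2.60×10^-8)(92.2)/(1.090e-08) = 219.9 Ω
Seg 3: A = π(0.511/2 mm)² = π(2.5550e-04 m)² = 2.051e-07 m²
R_3 = (1.72×10^-8)(119)/(2.051e-07) = 9.98 Ω
R_total = R_1 + R_2 + R_3 = 243 Ω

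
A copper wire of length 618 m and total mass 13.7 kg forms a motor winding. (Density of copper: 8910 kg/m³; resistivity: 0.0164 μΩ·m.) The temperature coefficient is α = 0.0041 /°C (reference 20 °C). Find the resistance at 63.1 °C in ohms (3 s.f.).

ρ = 0.0164 μΩ·m = 1.64×10^-8 Ω·m
A = m/(density·L) = 13.7/(8910×618) = 2.4880e-06 m²
R = ρL/A = (1.64×10^-8)(618)/(2.4880e-06) = 4.074 Ω
R(63.1 °C) = 4.074 × (1 + 0.0041×43.1) = 4.79 Ω

4.79 Ω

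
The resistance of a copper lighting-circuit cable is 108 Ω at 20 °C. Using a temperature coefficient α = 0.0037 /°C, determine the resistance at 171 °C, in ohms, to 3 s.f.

ΔT = 171 − 20 = 151 °C
R = R₀(1 + αΔT) = 108 × (1 + 0.0037×151) = 108 × 1.559 = 168 Ω

168 Ω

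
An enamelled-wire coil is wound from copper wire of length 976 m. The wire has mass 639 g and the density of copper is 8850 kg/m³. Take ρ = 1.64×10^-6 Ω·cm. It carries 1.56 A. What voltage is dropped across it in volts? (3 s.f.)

338 V

ρ = 1.64×10^-6 Ω·cm = 1.64×10^-8 Ω·m
A = m/(density·L) = 0.639/(8850×976) = 7.3979e-08 m²
R = ρL/A = (1.64×10^-8)(976)/(7.3979e-08) = 216.4 Ω
V = IR = 1.56 × 216.4 = 338 V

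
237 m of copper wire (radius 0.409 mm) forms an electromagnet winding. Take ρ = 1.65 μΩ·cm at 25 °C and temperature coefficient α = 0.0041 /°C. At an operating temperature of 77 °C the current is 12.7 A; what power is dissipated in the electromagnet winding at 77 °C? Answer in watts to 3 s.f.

ρ = 1.65 μΩ·cm = 1.65×10^-8 Ω·m
A = πr² = π(4.0900e-04 m)² = 5.255e-07 m²
R₍25₎ = ρL/A = (1.65×10^-8)(237)/(5.255e-07) = 7.441 Ω
R₍77₎ = R₍25₎(1 + αΔT) = 7.441 × (1 + 0.0041×52) = 9.028 Ω
P = I²R = (12.7)² × 9.028 = 1460 W

1460 W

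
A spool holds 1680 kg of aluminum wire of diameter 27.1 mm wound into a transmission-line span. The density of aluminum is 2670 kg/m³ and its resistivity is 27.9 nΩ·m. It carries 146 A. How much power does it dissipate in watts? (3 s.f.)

ρ = 27.9 nΩ·m = 2.79×10^-8 Ω·m
A = π(d/2)² = π(1.3550e-02 m)² = 5.7680e-04 m²
L = m/(density·A) = 1680/(2670×5.7680e-04) = 1091 m
R = ρL/A = (2.79×10^-8)(1091)/(5.7680e-04) = 0.05276 Ω
P = I²R = (146)² × 0.05276 = 1120 W

1120 W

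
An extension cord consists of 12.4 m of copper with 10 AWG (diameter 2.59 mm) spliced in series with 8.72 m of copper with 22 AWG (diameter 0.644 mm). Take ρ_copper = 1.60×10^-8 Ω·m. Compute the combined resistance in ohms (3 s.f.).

0.466 Ω

Segment 1: A = π(2.59/2 mm)² = π(1.2950e-03 m)² = 5.269e-06 m²
R₁ = ρL/A = (1.60×10^-8)(12.4)/(5.269e-06) = 0.03766 Ω
Segment 2: A = π(0.644/2 mm)² = π(3.2200e-04 m)² = 3.257e-07 m²
R₂ = (1.60×10^-8)(8.72)/(3.257e-07) = 0.4283 Ω
R = R₁ + R₂ = 0.466 Ω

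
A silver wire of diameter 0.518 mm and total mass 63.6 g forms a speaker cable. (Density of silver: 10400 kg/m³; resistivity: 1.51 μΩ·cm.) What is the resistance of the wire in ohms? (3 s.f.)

ρ = 1.51 μΩ·cm = 1.51×10^-8 Ω·m
A = π(d/2)² = π(2.5900e-04 m)² = 2.1074e-07 m²
L = m/(density·A) = 0.0636/(10400×2.1074e-07) = 29.02 m
R = ρL/A = (1.51×10^-8)(29.02)/(2.1074e-07) = 2.08 Ω

2.08 Ω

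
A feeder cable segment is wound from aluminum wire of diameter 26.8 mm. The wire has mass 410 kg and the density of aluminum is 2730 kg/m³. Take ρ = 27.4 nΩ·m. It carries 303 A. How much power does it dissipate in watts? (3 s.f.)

ρ = 27.4 nΩ·m = 2.74×10^-8 Ω·m
A = π(d/2)² = π(1.3400e-02 m)² = 5.6410e-04 m²
L = m/(density·A) = 410/(2730×5.6410e-04) = 266.2 m
R = ρL/A = (2.74×10^-8)(266.2)/(5.6410e-04) = 0.01293 Ω
P = I²R = (303)² × 0.01293 = 1190 W

1190 W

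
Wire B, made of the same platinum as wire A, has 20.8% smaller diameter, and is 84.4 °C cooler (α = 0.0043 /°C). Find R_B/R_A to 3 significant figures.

1.02

R ∝ ρL/d² with ρ ∝ (1+αΔT), so R_B/R_A = (1 − 20.8/100)⁻² × (1 − 0.0043×84.4)
= 1.594 × 0.6371 = 1.02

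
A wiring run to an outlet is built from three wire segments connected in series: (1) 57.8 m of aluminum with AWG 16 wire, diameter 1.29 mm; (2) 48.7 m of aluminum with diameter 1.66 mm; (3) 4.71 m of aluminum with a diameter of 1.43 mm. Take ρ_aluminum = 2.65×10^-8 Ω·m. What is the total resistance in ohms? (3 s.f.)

1.85 Ω

Seg 1: A = π(1.29/2 mm)² = π(6.4500e-04 m)² = 1.307e-06 m²
R_1 = (2.65×10^-8)(57.8)/(1.307e-06) = 1.172 Ω
Seg 2: A = π(d/2)² = π(8.3000e-04 m)² = 2.164e-06 m²
R_2 = (2.65×10^-8)(48.7)/(2.164e-06) = 0.5963 Ω
Seg 3: A = π(d/2)² = π(7.1500e-04 m)² = 1.606e-06 m²
R_3 = (2.65×10^-8)(4.71)/(1.606e-06) = 0.07771 Ω
R_total = R_1 + R_2 + R_3 = 1.85 Ω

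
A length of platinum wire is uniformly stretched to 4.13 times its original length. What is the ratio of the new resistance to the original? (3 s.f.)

17.1

Volume constant ⇒ A' = A/k with k = 4.13. R' = ρ(kL)/(A/k) = k²R.
Factor = 17.1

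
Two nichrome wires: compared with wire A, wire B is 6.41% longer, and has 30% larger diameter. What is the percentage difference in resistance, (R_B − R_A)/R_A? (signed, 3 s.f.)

R ∝ L/d², so R_B/R_A = (1 + 6.41/100) × (1 + 30/100)⁻²
= 1.064 × 0.5917 = 0.6296
(R_B − R_A)/R_A = 0.6296 − 1 = -37.0%

-37.0%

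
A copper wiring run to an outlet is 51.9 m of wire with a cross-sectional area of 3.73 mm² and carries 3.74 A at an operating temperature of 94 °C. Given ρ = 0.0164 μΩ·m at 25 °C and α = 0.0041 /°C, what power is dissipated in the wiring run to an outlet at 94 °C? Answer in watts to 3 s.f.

4.09 W

ρ = 0.0164 μΩ·m = 1.64×10^-8 Ω·m
A = 3.73 mm² = 3.730e-06 m²
R₍25₎ = ρL/A = (1.64×10^-8)(51.9)/(3.730e-06) = 0.2282 Ω
R₍94₎ = R₍25₎(1 + αΔT) = 0.2282 × (1 + 0.0041×69) = 0.2927 Ω
P = I²R = (3.74)² × 0.2927 = 4.09 W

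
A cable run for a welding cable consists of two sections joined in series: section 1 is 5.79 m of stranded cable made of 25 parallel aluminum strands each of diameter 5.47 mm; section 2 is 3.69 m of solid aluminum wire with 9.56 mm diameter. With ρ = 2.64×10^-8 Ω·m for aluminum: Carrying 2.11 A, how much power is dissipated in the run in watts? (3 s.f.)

Section 1: A_strand = π(2.7350e-03)² = 2.350e-05 m²; R₁ = ρL/(N·A_s) = (2.64×10^-8)(5.79)/(25×2.350e-05) = 2.602×10^-4 Ω
Section 2: A = π(d/2)² = π(4.7800e-03 m)² = 7.178e-05 m²
R₂ = (2.64×10^-8)(3.69)/(7.178e-05) = 0.001357 Ω
R = R₁ + R₂ = 0.001617 Ω
P = I²R = (2.11)² × 0.001617 = 0.00720 W

0.00720 W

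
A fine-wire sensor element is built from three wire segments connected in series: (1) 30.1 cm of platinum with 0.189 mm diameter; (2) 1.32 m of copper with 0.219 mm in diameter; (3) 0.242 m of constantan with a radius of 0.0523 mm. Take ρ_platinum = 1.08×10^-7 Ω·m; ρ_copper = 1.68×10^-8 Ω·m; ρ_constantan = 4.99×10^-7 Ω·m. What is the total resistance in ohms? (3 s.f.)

Seg 1: A = π(d/2)² = π(9.4500e-05 m)² = 2.806e-08 m²
R_1 = (1.08×10^-7)(0.301)/(2.806e-08) = 1.159 Ω
Seg 2: A = π(d/2)² = π(1.0950e-04 m)² = 3.767e-08 m²
R_2 = (1.68×10^-8)(1.32)/(3.767e-08) = 0.5887 Ω
Seg 3: A = πr² = π(5.2300e-05 m)² = 8.593e-09 m²
R_3 = (4.99×10^-7)(0.242)/(8.593e-09) = 14.05 Ω
R_total = R_1 + R_2 + R_3 = 15.8 Ω

15.8 Ω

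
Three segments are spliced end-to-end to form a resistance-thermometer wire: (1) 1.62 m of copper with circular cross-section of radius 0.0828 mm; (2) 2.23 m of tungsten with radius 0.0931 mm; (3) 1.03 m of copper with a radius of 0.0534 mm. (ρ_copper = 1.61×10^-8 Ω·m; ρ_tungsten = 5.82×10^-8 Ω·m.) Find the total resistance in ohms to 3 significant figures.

7.83 Ω

Seg 1: A = πr² = π(8.2800e-05 m)² = 2.154e-08 m²
R_1 = (1.61×10^-8)(1.62)/(2.154e-08) = 1.211 Ω
Seg 2: A = πr² = π(9.3100e-05 m)² = 2.723e-08 m²
R_2 = (5.82×10^-8)(2.23)/(2.723e-08) = 4.766 Ω
Seg 3: A = πr² = π(5.3400e-05 m)² = 8.958e-09 m²
R_3 = (1.61×10^-8)(1.03)/(8.958e-09) = 1.851 Ω
R_total = R_1 + R_2 + R_3 = 7.83 Ω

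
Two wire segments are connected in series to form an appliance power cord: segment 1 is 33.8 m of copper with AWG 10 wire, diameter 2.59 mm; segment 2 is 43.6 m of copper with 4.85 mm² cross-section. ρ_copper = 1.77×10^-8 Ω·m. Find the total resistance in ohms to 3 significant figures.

0.273 Ω

Segment 1: A = π(2.59/2 mm)² = π(1.2950e-03 m)² = 5.269e-06 m²
R₁ = ρL/A = (1.77×10^-8)(33.8)/(5.269e-06) = 0.1136 Ω
Segment 2: A = 4.85 mm² = 4.850e-06 m²
R₂ = (1.77×10^-8)(43.6)/(4.850e-06) = 0.1591 Ω
R = R₁ + R₂ = 0.273 Ω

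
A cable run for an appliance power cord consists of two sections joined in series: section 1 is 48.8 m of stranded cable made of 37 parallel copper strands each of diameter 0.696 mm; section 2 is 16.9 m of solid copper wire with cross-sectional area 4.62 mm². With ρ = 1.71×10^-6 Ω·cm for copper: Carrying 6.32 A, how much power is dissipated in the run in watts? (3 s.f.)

4.87 W

ρ = 1.71×10^-6 Ω·cm = 1.71×10^-8 Ω·m
Section 1: A_strand = π(3.4800e-04)² = 3.805e-07 m²; R₁ = ρL/(N·A_s) = (1.71×10^-8)(48.8)/(37×3.805e-07) = 0.05928 Ω
Section 2: A = 4.62 mm² = 4.620e-06 m²
R₂ = (1.71×10^-8)(16.9)/(4.620e-06) = 0.06255 Ω
R = R₁ + R₂ = 0.1218 Ω
P = I²R = (6.32)² × 0.1218 = 4.87 W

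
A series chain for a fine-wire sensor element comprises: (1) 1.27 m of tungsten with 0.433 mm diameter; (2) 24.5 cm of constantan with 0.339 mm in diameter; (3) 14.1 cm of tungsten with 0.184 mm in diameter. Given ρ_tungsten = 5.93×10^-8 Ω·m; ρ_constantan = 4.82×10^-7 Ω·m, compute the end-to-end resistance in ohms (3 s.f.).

2.13 Ω

Seg 1: A = π(d/2)² = π(2.1650e-04 m)² = 1.473e-07 m²
R_1 = (5.93×10^-8)(1.27)/(1.473e-07) = 0.5114 Ω
Seg 2: A = π(d/2)² = π(1.6950e-04 m)² = 9.026e-08 m²
R_2 = (4.82×10^-7)(0.245)/(9.026e-08) = 1.308 Ω
Seg 3: A = π(d/2)² = π(9.2000e-05 m)² = 2.659e-08 m²
R_3 = (5.93×10^-8)(0.141)/(2.659e-08) = 0.3144 Ω
R_total = R_1 + R_2 + R_3 = 2.13 Ω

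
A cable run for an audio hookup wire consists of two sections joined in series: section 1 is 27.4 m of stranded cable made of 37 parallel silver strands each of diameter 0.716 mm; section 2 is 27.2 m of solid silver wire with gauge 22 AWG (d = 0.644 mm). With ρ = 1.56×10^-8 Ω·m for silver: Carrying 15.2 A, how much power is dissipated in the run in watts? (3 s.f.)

Section 1: A_strand = π(3.5800e-04)² = 4.026e-07 m²; R₁ = ρL/(N·A_s) = (1.56×10^-8)(27.4)/(37×4.026e-07) = 0.02869 Ω
Section 2: A = π(0.644/2 mm)² = π(3.2200e-04 m)² = 3.257e-07 m²
R₂ = (1.56×10^-8)(27.2)/(3.257e-07) = 1.303 Ω
R = R₁ + R₂ = 1.331 Ω
P = I²R = (15.2)² × 1.331 = 308 W

308 W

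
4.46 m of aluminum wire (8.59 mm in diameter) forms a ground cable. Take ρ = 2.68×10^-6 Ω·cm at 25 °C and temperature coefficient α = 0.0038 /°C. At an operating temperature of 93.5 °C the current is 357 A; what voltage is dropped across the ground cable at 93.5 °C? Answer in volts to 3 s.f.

ρ = 2.68×10^-6 Ω·cm = 2.68×10^-8 Ω·m
A = π(d/2)² = π(4.2950e-03 m)² = 5.795e-05 m²
R₍25₎ = ρL/A = (2.68×10^-8)(4.46)/(5.795e-05) = 0.002062 Ω
R₍93.5₎ = R₍25₎(1 + αΔT) = 0.002062 × (1 + 0.0038×68.5) = 0.002599 Ω
V = IR = 357 × 0.002599 = 0.928 V

0.928 V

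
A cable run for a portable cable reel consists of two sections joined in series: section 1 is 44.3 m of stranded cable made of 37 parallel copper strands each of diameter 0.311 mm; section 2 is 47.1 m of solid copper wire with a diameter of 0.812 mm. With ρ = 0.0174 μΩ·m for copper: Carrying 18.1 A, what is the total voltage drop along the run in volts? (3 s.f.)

33.6 V

ρ = 0.0174 μΩ·m = 1.74×10^-8 Ω·m
Section 1: A_strand = π(1.5550e-04)² = 7.596e-08 m²; R₁ = ρL/(N·A_s) = (1.74×10^-8)(44.3)/(37×7.596e-08) = 0.2742 Ω
Section 2: A = π(d/2)² = π(4.0600e-04 m)² = 5.178e-07 m²
R₂ = (1.74×10^-8)(47.1)/(5.178e-07) = 1.583 Ω
R = R₁ + R₂ = 1.857 Ω
V = IR = 18.1 × 1.857 = 33.6 V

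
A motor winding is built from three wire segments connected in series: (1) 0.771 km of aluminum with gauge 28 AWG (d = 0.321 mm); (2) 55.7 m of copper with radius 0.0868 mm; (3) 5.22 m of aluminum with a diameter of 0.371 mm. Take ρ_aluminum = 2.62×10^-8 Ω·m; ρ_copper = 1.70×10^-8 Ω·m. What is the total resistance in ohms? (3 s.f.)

291 Ω

Seg 1: A = π(0.321/2 mm)² = π(1.6050e-04 m)² = 8.093e-08 m²
R_1 = (2.62×10^-8)(771)/(8.093e-08) = 249.6 Ω
Seg 2: A = πr² = π(8.6800e-05 m)² = 2.367e-08 m²
R_2 = (1.70×10^-8)(55.7)/(2.367e-08) = 40.01 Ω
Seg 3: A = π(d/2)² = π(1.8550e-04 m)² = 1.081e-07 m²
R_3 = (2.62×10^-8)(5.22)/(1.081e-07) = 1.265 Ω
R_total = R_1 + R_2 + R_3 = 291 Ω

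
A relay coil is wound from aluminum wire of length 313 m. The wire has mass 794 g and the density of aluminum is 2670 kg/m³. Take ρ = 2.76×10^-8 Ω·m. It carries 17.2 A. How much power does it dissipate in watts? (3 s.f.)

A = m/(density·L) = 0.794/(2670×313) = 9.5009e-07 m²
R = ρL/A = (2.76×10^-8)(313)/(9.5009e-07) = 9.093 Ω
P = I²R = (17.2)² × 9.093 = 2690 W

2690 W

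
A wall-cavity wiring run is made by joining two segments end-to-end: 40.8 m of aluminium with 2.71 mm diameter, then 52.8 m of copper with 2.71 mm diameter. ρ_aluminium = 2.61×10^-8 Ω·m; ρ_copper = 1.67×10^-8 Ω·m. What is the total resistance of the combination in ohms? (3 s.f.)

0.337 Ω

Segment 1: A = π(d/2)² = π(1.3550e-03 m)² = 5.768e-06 m²
R₁ = ρL/A = (2.61×10^-8)(40.8)/(5.768e-06) = 0.1846 Ω
R₂ = (1.67×10^-8)(52.8)/(5.768e-06) = 0.1529 Ω
R = R₁ + R₂ = 0.337 Ω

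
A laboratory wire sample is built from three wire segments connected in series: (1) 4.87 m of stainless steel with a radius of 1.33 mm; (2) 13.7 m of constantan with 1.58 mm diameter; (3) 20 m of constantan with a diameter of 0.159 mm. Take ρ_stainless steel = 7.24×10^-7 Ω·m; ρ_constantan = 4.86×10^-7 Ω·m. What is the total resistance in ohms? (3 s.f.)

Seg 1: A = πr² = π(1.3300e-03 m)² = 5.557e-06 m²
R_1 = (7.24×10^-7)(4.87)/(5.557e-06) = 0.6345 Ω
Seg 2: A = π(d/2)² = π(7.9000e-04 m)² = 1.961e-06 m²
R_2 = (4.86×10^-7)(13.7)/(1.961e-06) = 3.396 Ω
Seg 3: A = π(d/2)² = π(7.9500e-05 m)² = 1.986e-08 m²
R_3 = (4.86×10^-7)(20)/(1.986e-08) = 489.5 Ω
R_total = R_1 + R_2 + R_3 = 494 Ω

494 Ω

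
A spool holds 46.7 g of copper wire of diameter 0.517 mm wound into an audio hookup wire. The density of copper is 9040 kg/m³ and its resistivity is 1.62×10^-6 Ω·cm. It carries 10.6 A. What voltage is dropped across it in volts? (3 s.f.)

20.1 V

ρ = 1.62×10^-6 Ω·cm = 1.62×10^-8 Ω·m
A = π(d/2)² = π(2.5850e-04 m)² = 2.0993e-07 m²
L = m/(density·A) = 0.0467/(9040×2.0993e-07) = 24.61 m
R = ρL/A = (1.62×10^-8)(24.61)/(2.0993e-07) = 1.899 Ω
V = IR = 10.6 × 1.899 = 20.1 V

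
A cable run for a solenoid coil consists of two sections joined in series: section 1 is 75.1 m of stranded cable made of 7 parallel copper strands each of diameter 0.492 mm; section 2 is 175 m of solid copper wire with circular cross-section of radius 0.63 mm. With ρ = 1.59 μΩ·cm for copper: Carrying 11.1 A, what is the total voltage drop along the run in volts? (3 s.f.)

ρ = 1.59 μΩ·cm = 1.59×10^-8 Ω·m
Section 1: A_strand = π(2.4600e-04)² = 1.901e-07 m²; R₁ = ρL/(N·A_s) = (1.59×10^-8)(75.1)/(7×1.901e-07) = 0.8973 Ω
Section 2: A = πr² = π(6.3000e-04 m)² = 1.247e-06 m²
R₂ = (1.59×10^-8)(175)/(1.247e-06) = 2.232 Ω
R = R₁ + R₂ = 3.129 Ω
V = IR = 11.1 × 3.129 = 34.7 V

34.7 V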